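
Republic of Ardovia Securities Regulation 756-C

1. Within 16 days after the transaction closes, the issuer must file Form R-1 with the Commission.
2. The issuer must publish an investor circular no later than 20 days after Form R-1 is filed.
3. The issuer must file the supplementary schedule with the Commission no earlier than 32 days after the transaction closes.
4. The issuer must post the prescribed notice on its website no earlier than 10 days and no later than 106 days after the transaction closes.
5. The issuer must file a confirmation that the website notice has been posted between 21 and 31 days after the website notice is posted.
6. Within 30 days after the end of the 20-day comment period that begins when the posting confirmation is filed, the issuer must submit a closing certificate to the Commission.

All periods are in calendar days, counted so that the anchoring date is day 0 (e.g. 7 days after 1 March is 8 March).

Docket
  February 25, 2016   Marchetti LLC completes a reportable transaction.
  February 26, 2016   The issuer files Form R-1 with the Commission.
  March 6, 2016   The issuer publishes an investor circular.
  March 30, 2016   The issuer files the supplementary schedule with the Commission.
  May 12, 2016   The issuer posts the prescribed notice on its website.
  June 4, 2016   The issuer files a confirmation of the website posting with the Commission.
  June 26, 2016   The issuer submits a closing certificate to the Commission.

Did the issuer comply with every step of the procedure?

Step 1: 16 days after February 25, 2016 (when the transaction closes) is March 12, 2016; February 26, 2016 is within that limit.
Step 2: 20 days after February 26, 2016 (when Form R-1 is filed) is March 17, 2016; completed March 6, 2016, before the deadline.
Step 3: the earliest permitted date is 32 days after February 25, 2016 (when the transaction closes), i.e. March 28, 2016; done March 30, 2016, after the minimum wait.
Step 4: the window is 10–106 days after February 25, 2016 (when the transaction closes), so March 6, 2016 through June 10, 2016; done May 12, 2016, which is between those dates.
Step 5: the window is 21–31 days after May 12, 2016 (when the website notice is posted), so June 2, 2016 through June 12, 2016; done June 4, 2016 — within the window.
Step 6: 30 days after June 24, 2016 (end of the 20-day comment period, which began when the posting confirmation is filed on June 4, 2016) is July 24, 2016; completed June 26, 2016, before the deadline.

Yes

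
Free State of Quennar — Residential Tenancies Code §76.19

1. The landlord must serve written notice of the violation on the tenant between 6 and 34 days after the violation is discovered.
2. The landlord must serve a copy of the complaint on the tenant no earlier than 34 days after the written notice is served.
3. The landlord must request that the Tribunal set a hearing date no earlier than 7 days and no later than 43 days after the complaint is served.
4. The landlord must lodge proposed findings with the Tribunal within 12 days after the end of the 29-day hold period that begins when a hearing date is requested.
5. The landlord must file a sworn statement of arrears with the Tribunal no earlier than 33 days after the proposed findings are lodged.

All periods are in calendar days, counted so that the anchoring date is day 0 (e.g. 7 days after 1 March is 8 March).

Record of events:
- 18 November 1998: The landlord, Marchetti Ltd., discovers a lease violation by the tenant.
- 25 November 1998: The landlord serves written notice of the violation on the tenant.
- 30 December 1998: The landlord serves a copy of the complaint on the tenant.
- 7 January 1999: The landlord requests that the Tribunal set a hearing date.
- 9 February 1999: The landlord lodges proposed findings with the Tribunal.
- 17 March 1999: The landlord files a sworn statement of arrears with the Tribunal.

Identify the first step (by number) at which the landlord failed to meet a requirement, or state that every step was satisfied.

Step 1: the window is 6–34 days after 18 November 1998 (when the violation is discovered), so 24 November 1998 through 22 December 1998; done 25 November 1998 — within the window.
Step 2: the earliest permitted date is 34 days after 25 November 1998 (when the written notice is served), i.e. 29 December 1998; 30 December 1998 is on or after that date.
Step 3: the window is 7–43 days after 30 December 1998 (when the complaint is served), so 6 January 1999 through 11 February 1999; done 7 January 1999 — within the window.
Step 4: 12 days after 5 February 1999 (end of the 29-day hold period, which began when a hearing date is requested on 7 January 1999) is 17 February 1999; done 9 February 1999 — timely.
Step 5: the earliest permitted date is 33 days after 9 February 1999 (when the proposed findings are lodged), i.e. 14 March 1999; done 17 March 1999 — permitted.

None — every step was satisfied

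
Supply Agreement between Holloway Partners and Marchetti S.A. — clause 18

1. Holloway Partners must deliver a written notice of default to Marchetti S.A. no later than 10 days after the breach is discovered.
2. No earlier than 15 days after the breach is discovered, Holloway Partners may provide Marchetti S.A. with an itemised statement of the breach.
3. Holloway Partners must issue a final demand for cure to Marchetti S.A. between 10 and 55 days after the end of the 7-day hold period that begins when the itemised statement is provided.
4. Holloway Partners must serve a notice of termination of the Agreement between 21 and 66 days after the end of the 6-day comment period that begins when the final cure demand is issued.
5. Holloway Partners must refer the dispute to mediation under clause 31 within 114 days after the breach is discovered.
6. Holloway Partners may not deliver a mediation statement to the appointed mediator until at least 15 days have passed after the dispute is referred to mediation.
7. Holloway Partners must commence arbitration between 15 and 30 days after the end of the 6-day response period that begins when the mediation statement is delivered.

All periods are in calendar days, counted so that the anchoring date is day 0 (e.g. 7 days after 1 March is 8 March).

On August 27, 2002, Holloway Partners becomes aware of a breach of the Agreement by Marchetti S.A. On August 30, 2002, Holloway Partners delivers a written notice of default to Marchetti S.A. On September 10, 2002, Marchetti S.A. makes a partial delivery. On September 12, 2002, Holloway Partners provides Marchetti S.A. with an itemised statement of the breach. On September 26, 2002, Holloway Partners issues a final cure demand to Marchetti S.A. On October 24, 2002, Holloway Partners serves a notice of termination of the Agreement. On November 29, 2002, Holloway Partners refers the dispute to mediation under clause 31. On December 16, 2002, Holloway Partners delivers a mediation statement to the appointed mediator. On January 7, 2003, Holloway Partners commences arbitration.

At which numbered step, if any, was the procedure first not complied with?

Step 3

Step 1: 10 days after August 27, 2002 (when the breach is discovered) is September 6, 2002; done August 30, 2002 — timely.
Step 2: the earliest permitted date is 15 days after August 27, 2002 (when the breach is discovered), i.e. September 11, 2002; done September 12, 2002 — permitted.
Step 3: the window is 10–55 days after September 19, 2002 (end of the 7-day hold period, which began when the itemised statement is provided on September 12, 2002), so September 29, 2002 through November 13, 2002; September 26, 2002 is 3 days too early.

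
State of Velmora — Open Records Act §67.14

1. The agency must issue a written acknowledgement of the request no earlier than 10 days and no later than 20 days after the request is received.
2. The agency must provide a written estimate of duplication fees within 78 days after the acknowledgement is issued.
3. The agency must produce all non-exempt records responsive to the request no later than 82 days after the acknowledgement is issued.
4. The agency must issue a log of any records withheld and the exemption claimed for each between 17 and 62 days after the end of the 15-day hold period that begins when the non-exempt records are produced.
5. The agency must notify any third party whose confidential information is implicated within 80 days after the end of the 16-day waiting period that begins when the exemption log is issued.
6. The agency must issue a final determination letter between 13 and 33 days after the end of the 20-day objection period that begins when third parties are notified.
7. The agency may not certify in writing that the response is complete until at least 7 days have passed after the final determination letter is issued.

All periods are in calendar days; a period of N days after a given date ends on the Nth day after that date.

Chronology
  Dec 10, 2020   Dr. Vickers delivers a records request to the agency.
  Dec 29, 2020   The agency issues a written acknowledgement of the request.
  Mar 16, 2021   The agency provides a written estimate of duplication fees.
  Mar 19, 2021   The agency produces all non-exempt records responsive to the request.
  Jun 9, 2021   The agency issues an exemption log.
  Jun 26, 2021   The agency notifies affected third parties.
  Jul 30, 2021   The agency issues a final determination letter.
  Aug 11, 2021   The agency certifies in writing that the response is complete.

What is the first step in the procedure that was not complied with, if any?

Step 4

(1) the permitted window runs from Dec 10, 2020 + 10 = Dec 20, 2020 to Dec 10, 2020 + 20 = Dec 30, 2020; done Dec 29, 2020, which is between those dates.
(2) due by Dec 29, 2020 + 78 days = Mar 17, 2021; Mar 16, 2021 is within that limit.
(3) due by Dec 29, 2020 + 82 days = Mar 21, 2021; completed Mar 19, 2021, before the deadline.
(4) the permitted window runs from Apr 3, 2021 + 17 = Apr 20, 2021 to Apr 3, 2021 + 62 = Jun 4, 2021; Jun 9, 2021 is 5 days past the end of the window.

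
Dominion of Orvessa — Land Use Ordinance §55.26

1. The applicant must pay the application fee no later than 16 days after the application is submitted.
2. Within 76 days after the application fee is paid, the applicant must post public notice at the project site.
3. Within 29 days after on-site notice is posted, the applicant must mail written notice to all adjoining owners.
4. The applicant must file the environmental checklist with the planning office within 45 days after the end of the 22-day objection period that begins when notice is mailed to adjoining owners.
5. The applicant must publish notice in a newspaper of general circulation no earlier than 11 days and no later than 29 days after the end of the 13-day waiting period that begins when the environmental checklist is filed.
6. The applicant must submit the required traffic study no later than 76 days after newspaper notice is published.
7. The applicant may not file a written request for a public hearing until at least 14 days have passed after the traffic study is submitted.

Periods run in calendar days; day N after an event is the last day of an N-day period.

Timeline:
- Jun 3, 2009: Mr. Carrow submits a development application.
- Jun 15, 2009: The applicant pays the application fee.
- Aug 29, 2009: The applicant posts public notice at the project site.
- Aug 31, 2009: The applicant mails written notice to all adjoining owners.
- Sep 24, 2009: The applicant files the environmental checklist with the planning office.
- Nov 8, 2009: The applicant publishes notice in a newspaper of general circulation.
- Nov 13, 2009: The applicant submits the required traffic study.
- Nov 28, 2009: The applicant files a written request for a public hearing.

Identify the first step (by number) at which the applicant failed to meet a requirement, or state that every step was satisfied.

Step 5

(1) due by Jun 3, 2009 + 16 days = Jun 19, 2009; Jun 15, 2009 is within that limit.
(2) due by Jun 15, 2009 + 76 days = Aug 30, 2009; completed Aug 29, 2009, before the deadline.
(3) due by Aug 29, 2009 + 29 days = Sep 27, 2009; completed Aug 31, 2009, before the deadline.
(4) due by Sep 22, 2009 + 45 days = Nov 6, 2009; completed Sep 24, 2009, before the deadline.
(5) the permitted window runs from Oct 7, 2009 + 11 = Oct 18, 2009 to Oct 7, 2009 + 29 = Nov 5, 2009; Nov 8, 2009 is 3 days past the end of the window.
That is the first point of non-compliance.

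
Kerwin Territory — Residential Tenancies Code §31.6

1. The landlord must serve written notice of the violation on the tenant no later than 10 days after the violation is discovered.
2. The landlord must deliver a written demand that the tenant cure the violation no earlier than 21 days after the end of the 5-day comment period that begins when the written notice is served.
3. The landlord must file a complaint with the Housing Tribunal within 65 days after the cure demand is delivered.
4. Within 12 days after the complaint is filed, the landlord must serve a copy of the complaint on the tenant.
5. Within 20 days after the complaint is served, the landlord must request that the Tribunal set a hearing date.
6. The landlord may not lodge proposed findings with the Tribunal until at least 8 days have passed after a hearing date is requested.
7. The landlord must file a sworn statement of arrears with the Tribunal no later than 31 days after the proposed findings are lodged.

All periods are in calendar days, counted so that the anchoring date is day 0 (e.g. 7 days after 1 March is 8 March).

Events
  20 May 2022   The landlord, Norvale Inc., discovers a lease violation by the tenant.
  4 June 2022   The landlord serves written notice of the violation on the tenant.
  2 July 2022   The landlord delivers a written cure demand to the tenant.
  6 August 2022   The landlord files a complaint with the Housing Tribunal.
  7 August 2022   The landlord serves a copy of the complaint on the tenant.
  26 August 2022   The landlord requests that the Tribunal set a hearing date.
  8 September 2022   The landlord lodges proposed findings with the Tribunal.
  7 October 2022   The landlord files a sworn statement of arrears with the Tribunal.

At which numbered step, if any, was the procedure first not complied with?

Step 1

(1) due by 20 May 2022 + 10 days = 30 May 2022; done 4 June 2022 — 5 days late.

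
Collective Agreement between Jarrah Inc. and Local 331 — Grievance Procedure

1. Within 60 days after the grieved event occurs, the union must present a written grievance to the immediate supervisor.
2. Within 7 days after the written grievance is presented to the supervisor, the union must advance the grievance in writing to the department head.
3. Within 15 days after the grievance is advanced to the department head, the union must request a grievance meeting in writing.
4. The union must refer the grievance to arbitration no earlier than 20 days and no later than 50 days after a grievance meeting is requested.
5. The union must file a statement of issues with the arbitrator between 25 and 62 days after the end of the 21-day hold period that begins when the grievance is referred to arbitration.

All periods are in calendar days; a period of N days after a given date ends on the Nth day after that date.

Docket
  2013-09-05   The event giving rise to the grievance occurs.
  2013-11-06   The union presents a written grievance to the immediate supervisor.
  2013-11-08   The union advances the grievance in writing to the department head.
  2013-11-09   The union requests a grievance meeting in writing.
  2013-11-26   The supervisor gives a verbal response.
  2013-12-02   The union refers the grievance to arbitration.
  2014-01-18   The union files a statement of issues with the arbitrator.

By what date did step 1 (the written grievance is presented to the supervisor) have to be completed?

Step 1 runs from 2013-09-05, when the grieved event occurs. 60 days after 2013-09-05 is 2013-11-04.

2013-11-04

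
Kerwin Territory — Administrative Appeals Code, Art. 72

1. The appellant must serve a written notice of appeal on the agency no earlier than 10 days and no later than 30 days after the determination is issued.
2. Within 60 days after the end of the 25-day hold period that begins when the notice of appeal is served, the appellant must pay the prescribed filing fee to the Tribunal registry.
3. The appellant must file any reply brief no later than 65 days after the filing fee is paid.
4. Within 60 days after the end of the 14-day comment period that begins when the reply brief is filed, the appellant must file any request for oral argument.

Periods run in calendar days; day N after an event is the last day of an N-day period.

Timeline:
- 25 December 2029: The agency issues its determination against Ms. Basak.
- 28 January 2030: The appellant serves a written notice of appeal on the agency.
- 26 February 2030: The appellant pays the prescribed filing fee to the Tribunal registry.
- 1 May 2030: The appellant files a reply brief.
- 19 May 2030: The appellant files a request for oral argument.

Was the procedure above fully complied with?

Step 1: the window is 10–30 days after 25 December 2029 (when the determination is issued), so 4 January 2030 through 24 January 2030; done 28 January 2030 — 4 days after the window closed.
Later steps need not be reached.

No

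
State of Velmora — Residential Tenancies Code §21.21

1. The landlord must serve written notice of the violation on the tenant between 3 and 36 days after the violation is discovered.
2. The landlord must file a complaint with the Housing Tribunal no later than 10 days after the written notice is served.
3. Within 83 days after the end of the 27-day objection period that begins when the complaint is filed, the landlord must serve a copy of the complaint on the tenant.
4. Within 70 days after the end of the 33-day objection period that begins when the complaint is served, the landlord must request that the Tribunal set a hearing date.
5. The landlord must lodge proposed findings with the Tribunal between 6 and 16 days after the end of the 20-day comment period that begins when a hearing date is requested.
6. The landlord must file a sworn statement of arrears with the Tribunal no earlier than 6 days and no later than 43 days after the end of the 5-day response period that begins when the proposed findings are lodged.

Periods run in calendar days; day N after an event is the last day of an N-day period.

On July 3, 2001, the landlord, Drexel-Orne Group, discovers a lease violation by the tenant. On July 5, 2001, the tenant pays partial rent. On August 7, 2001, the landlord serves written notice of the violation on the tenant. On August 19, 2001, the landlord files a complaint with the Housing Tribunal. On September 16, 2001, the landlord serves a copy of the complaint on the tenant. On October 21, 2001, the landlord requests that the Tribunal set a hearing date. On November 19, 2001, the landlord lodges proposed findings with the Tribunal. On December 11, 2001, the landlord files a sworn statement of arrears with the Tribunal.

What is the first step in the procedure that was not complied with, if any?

Step 2

(1) the permitted window runs from July 3, 2001 + 3 = July 6, 2001 to July 3, 2001 + 36 = August 8, 2001; done August 7, 2001 — within the window.
(2) due by August 7, 2001 + 10 days = August 17, 2001; not done until August 19, 2001, 2 days after the deadline.
The analysis stops there.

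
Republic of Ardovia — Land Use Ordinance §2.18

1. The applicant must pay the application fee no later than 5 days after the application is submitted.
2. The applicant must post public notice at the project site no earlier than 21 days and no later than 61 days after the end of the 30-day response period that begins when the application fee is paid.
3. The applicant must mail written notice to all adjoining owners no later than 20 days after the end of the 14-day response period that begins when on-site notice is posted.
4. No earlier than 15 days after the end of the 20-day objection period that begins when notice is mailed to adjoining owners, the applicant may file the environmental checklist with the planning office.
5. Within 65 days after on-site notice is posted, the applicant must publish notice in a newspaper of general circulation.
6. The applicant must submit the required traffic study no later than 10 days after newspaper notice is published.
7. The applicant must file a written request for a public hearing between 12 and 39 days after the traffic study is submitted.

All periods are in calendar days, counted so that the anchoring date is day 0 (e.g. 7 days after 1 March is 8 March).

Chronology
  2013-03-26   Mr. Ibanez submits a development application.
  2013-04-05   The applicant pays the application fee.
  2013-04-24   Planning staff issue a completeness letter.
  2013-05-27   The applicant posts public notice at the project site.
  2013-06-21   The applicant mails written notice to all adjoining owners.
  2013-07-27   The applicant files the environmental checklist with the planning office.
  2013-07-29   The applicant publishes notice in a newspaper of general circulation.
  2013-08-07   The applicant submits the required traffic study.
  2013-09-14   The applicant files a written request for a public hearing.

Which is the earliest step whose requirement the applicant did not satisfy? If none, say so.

Step 1

Step 1 — counting 5 days from 2013-03-26 (when the application is submitted) gives a deadline of 2013-03-31; not done until 2013-04-05, 5 days after the deadline.
Later steps need not be reached.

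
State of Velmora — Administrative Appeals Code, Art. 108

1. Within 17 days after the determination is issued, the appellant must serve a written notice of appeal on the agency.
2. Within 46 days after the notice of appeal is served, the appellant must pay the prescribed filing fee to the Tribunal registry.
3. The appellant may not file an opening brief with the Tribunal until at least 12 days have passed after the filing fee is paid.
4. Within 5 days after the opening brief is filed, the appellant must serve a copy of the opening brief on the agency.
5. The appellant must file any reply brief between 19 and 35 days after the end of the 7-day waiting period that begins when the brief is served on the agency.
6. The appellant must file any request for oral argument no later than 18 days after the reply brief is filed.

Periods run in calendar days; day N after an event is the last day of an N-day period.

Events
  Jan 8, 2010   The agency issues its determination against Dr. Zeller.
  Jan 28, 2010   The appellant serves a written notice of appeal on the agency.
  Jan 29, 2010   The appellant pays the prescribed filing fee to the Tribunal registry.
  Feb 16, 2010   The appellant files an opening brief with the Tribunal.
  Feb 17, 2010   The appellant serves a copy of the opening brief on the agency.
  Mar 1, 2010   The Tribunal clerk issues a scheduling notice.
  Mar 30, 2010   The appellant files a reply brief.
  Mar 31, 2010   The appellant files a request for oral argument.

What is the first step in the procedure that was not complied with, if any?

Step 1

Step 1 — counting 17 days from Jan 8, 2010 (when the determination is issued) gives a deadline of Jan 25, 2010; Jan 28, 2010 misses that deadline by 3 days.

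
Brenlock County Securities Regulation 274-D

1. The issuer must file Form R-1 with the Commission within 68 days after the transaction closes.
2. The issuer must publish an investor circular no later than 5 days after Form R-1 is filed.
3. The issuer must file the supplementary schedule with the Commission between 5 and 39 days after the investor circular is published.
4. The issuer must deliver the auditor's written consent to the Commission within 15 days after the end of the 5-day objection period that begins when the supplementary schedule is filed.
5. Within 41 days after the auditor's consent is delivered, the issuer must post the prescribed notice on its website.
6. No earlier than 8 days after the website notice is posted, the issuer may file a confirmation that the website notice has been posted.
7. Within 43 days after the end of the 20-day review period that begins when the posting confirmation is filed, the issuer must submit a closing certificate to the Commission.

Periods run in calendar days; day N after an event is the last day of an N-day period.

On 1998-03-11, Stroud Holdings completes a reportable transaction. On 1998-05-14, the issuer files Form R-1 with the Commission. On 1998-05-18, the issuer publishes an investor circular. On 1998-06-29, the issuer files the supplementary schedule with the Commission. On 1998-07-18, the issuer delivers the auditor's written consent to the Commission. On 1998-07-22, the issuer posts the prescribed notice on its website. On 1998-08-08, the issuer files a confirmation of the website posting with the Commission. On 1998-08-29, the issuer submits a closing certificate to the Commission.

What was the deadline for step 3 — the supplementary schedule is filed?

Step 3 runs from 1998-05-18, when the investor circular is published. The window is 5–39 days after 1998-05-18; it closes on 1998-06-26.

1998-06-26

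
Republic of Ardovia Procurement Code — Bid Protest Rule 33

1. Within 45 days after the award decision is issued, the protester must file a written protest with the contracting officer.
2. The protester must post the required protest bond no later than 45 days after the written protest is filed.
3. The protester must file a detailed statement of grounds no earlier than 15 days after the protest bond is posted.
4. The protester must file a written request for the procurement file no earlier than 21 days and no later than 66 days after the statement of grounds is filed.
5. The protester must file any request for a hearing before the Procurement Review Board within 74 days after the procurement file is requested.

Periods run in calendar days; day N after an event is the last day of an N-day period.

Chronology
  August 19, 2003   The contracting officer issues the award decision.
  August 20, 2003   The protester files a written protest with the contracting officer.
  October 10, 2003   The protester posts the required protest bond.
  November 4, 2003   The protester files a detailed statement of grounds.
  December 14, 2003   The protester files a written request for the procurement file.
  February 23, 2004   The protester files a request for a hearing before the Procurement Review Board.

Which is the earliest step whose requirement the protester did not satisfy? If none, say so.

Step 2

(1) due by August 19, 2003 + 45 days = October 3, 2003; done August 20, 2003 — timely.
(2) due by August 20, 2003 + 45 days = October 4, 2003; done October 10, 2003 — 6 days late.
That is the first point of non-compliance.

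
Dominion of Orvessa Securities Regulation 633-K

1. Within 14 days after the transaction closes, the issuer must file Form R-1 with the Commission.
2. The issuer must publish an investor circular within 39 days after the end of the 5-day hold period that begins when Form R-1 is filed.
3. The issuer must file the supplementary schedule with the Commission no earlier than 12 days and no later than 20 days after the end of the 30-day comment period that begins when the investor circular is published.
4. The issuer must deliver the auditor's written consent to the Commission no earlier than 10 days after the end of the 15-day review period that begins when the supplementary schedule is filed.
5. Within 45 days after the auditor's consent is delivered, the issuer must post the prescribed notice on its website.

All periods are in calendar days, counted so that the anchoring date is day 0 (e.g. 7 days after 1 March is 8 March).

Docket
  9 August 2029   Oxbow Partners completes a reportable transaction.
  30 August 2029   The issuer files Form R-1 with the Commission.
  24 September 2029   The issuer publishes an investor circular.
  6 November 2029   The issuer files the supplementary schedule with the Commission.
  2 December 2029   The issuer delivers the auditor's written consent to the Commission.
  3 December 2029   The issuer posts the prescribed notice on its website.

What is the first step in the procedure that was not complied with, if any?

Step 1

Step 1: 14 days after 9 August 2029 (when the transaction closes) is 23 August 2029; not done until 30 August 2029, 7 days after the deadline.
Later steps need not be reached.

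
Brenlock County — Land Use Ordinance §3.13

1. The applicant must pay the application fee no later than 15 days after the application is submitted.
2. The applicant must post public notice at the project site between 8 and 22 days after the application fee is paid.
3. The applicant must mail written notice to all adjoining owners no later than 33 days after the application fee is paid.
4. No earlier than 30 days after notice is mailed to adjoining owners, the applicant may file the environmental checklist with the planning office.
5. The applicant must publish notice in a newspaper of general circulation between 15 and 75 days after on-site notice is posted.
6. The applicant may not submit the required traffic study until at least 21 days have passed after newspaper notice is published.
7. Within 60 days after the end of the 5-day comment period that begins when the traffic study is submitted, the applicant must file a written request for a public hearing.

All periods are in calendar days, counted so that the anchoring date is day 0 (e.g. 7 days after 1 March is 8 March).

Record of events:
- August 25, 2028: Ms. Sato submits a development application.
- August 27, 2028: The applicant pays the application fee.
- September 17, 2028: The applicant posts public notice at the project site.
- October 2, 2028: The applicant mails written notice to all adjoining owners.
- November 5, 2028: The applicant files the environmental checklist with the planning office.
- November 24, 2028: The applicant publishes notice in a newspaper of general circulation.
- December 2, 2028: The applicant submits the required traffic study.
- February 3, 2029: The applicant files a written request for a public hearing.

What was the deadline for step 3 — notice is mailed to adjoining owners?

Step 3 runs from August 27, 2028, when the application fee is paid. 33 days after August 27, 2028 is September 29, 2028.

September 29, 2028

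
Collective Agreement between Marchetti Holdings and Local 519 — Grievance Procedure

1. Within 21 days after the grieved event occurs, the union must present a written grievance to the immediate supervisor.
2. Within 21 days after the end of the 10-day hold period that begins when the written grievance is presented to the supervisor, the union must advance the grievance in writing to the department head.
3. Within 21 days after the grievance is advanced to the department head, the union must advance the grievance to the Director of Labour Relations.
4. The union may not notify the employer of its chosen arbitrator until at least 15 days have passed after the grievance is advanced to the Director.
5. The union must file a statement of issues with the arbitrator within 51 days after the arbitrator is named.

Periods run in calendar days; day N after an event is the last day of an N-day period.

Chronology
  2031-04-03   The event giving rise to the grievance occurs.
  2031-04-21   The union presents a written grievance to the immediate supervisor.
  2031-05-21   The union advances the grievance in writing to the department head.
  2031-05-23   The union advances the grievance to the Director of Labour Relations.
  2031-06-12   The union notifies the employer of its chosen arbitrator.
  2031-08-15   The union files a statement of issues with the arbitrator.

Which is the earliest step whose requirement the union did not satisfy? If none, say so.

Step 5

Step 1 — counting 21 days from 2031-04-03 (when the grieved event occurs) gives a deadline of 2031-04-24; completed 2031-04-21, before the deadline.
Step 2 — counting 21 days from 2031-05-01 (end of the 10-day hold period, which began when the written grievance is presented to the supervisor on 2031-04-21) gives a deadline of 2031-05-22; completed 2031-05-21, before the deadline.
Step 3 — counting 21 days from 2031-05-21 (when the grievance is advanced to the department head) gives a deadline of 2031-06-11; 2031-05-23 is within that limit.
Step 4 — must wait 15 days from 2031-05-23 (when the grievance is advanced to the Director), so not before 2031-06-07; done 2031-06-12, after the minimum wait.
Step 5 — counting 51 days from 2031-06-12 (when the arbitrator is named) gives a deadline of 2031-08-02; 2031-08-15 misses that deadline by 13 days.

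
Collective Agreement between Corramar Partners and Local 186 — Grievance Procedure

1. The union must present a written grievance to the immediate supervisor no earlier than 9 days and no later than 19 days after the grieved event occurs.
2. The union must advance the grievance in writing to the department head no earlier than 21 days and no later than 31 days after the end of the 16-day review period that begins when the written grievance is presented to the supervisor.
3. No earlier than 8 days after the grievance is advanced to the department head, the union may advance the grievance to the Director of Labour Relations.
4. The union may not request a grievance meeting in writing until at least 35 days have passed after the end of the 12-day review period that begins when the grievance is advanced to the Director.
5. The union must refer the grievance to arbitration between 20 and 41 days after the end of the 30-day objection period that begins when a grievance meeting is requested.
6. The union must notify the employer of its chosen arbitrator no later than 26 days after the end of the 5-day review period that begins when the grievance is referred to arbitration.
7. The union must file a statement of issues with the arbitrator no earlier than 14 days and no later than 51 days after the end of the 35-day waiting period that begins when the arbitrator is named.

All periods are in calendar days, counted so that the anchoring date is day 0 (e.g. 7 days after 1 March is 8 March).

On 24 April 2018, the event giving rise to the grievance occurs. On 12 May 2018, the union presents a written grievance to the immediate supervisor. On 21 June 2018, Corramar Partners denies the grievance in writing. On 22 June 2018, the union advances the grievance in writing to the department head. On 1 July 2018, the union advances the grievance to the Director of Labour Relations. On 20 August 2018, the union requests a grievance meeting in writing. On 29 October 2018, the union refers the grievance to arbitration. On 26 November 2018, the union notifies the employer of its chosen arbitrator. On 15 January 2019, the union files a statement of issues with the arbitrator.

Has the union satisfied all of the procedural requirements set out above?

Step 1 — 9 and 19 days from 24 April 2018 (when the grieved event occurs) are 3 May 2018 and 13 May 2018 respectively; 12 May 2018 falls inside that range.
Step 2 — 21 and 31 days from 28 May 2018 (end of the 16-day review period, which began when the written grievance is presented to the supervisor on 12 May 2018) are 18 June 2018 and 28 June 2018 respectively; 22 June 2018 falls inside that range.
Step 3 — must wait 8 days from 22 June 2018 (when the grievance is advanced to the department head), so not before 30 June 2018; done 1 July 2018, after the minimum wait.
Step 4 — must wait 35 days from 13 July 2018 (end of the 12-day review period, which began when the grievance is advanced to the Director on 1 July 2018), so not before 17 August 2018; done 20 August 2018, after the minimum wait.
Step 5 — 20 and 41 days from 19 September 2018 (end of the 30-day objection period, which began when a grievance meeting is requested on 20 August 2018) are 9 October 2018 and 30 October 2018 respectively; done 29 October 2018 — within the window.
Step 6 — counting 26 days from 3 November 2018 (end of the 5-day review period, which began when the grievance is referred to arbitration on 29 October 2018) gives a deadline of 29 November 2018; 26 November 2018 is within that limit.
Step 7 — 14 and 51 days from 31 December 2018 (end of the 35-day waiting period, which began when the arbitrator is named on 26 November 2018) are 14 January 2019 and 20 February 2019 respectively; done 15 January 2019 — within the window.

Yes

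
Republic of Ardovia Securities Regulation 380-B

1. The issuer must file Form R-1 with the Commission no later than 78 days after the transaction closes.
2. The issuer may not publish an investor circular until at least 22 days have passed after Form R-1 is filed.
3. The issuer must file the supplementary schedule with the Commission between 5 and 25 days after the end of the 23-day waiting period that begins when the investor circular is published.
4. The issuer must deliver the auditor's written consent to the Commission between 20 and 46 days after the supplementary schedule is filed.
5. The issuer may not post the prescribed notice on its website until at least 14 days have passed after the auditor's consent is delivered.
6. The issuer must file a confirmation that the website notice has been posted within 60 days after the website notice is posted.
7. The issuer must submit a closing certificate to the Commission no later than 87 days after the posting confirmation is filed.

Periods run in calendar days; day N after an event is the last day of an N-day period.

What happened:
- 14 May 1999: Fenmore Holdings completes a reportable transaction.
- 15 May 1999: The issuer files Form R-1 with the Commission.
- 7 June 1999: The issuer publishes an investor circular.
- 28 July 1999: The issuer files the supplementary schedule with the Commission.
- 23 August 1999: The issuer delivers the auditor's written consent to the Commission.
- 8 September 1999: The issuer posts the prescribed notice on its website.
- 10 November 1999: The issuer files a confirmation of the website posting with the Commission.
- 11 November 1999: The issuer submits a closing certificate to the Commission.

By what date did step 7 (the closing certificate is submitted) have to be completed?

Step 7 runs from 10 November 1999, when the posting confirmation is filed. 87 days after 10 November 1999 is 5 February 2000.

5 February 2000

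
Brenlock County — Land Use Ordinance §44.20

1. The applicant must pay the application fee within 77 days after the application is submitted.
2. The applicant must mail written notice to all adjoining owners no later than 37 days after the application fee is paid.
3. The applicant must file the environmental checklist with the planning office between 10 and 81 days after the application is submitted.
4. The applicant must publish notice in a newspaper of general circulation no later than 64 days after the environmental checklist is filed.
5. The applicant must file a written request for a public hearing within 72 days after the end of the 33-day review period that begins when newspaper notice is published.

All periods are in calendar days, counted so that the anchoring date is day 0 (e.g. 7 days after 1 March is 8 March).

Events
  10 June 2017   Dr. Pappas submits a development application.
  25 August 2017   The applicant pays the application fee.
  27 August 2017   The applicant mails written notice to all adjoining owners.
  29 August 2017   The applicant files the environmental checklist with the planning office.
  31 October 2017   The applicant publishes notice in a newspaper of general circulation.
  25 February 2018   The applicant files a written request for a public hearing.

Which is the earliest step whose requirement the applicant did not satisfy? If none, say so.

Step 1 — counting 77 days from 10 June 2017 (when the application is submitted) gives a deadline of 26 August 2017; completed 25 August 2017, before the deadline.
Step 2 — counting 37 days from 25 August 2017 (when the application fee is paid) gives a deadline of 1 October 2017; done 27 August 2017 — timely.
Step 3 — 10 and 81 days from 10 June 2017 (when the application is submitted) are 20 June 2017 and 30 August 2017 respectively; done 29 August 2017, which is between those dates.
Step 4 — counting 64 days from 29 August 2017 (when the environmental checklist is filed) gives a deadline of 1 November 2017; done 31 October 2017 — timely.
Step 5 — counting 72 days from 3 December 2017 (end of the 33-day review period, which began when newspaper notice is published on 31 October 2017) gives a deadline of 13 February 2018; 25 February 2018 misses that deadline by 12 days.

Step 5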